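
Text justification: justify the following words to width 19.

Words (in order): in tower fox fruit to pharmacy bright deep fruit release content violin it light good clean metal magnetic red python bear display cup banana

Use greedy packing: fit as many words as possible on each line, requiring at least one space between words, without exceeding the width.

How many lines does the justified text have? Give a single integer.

Line 1: ['in', 'tower', 'fox', 'fruit'] (min_width=18, slack=1)
Line 2: ['to', 'pharmacy', 'bright'] (min_width=18, slack=1)
Line 3: ['deep', 'fruit', 'release'] (min_width=18, slack=1)
Line 4: ['content', 'violin', 'it'] (min_width=17, slack=2)
Line 5: ['light', 'good', 'clean'] (min_width=16, slack=3)
Line 6: ['metal', 'magnetic', 'red'] (min_width=18, slack=1)
Line 7: ['python', 'bear', 'display'] (min_width=19, slack=0)
Line 8: ['cup', 'banana'] (min_width=10, slack=9)
Total lines: 8

Answer: 8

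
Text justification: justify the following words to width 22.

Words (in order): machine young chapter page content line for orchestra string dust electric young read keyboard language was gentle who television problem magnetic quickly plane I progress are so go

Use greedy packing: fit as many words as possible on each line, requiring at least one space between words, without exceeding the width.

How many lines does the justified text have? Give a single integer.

Answer: 9

Derivation:
Line 1: ['machine', 'young', 'chapter'] (min_width=21, slack=1)
Line 2: ['page', 'content', 'line', 'for'] (min_width=21, slack=1)
Line 3: ['orchestra', 'string', 'dust'] (min_width=21, slack=1)
Line 4: ['electric', 'young', 'read'] (min_width=19, slack=3)
Line 5: ['keyboard', 'language', 'was'] (min_width=21, slack=1)
Line 6: ['gentle', 'who', 'television'] (min_width=21, slack=1)
Line 7: ['problem', 'magnetic'] (min_width=16, slack=6)
Line 8: ['quickly', 'plane', 'I'] (min_width=15, slack=7)
Line 9: ['progress', 'are', 'so', 'go'] (min_width=18, slack=4)
Total lines: 9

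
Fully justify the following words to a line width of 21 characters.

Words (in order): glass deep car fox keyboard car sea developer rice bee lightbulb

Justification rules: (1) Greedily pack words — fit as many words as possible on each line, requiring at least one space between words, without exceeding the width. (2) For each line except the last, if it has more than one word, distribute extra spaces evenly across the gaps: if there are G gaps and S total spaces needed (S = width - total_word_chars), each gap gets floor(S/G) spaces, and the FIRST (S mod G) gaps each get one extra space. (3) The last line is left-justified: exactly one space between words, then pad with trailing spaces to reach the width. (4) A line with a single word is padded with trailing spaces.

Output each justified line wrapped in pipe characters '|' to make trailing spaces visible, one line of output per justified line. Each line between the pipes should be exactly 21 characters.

Answer: |glass  deep  car  fox|
|keyboard    car   sea|
|developer   rice  bee|
|lightbulb            |

Derivation:
Line 1: ['glass', 'deep', 'car', 'fox'] (min_width=18, slack=3)
Line 2: ['keyboard', 'car', 'sea'] (min_width=16, slack=5)
Line 3: ['developer', 'rice', 'bee'] (min_width=18, slack=3)
Line 4: ['lightbulb'] (min_width=9, slack=12)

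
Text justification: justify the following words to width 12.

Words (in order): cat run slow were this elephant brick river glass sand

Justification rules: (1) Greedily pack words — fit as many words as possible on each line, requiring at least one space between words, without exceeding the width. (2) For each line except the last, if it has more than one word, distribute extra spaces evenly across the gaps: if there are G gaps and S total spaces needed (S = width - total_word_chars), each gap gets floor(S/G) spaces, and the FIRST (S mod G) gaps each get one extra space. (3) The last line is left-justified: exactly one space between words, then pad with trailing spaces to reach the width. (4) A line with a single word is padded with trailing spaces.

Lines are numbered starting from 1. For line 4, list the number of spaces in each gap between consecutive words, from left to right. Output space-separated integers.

Answer: 2

Derivation:
Line 1: ['cat', 'run', 'slow'] (min_width=12, slack=0)
Line 2: ['were', 'this'] (min_width=9, slack=3)
Line 3: ['elephant'] (min_width=8, slack=4)
Line 4: ['brick', 'river'] (min_width=11, slack=1)
Line 5: ['glass', 'sand'] (min_width=10, slack=2)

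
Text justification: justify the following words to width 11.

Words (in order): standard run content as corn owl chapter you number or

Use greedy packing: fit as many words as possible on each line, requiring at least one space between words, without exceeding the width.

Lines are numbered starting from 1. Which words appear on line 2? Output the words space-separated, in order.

Line 1: ['standard'] (min_width=8, slack=3)
Line 2: ['run', 'content'] (min_width=11, slack=0)
Line 3: ['as', 'corn', 'owl'] (min_width=11, slack=0)
Line 4: ['chapter', 'you'] (min_width=11, slack=0)
Line 5: ['number', 'or'] (min_width=9, slack=2)

Answer: run content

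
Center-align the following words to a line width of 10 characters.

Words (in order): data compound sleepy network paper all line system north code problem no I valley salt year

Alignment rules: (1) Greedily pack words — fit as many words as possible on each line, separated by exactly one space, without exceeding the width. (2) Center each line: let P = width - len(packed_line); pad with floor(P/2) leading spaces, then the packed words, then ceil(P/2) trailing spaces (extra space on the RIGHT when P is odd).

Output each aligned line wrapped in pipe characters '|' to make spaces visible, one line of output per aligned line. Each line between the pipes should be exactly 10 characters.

Answer: |   data   |
| compound |
|  sleepy  |
| network  |
|paper all |
|   line   |
|  system  |
|north code|
|problem no|
| I valley |
|salt year |

Derivation:
Line 1: ['data'] (min_width=4, slack=6)
Line 2: ['compound'] (min_width=8, slack=2)
Line 3: ['sleepy'] (min_width=6, slack=4)
Line 4: ['network'] (min_width=7, slack=3)
Line 5: ['paper', 'all'] (min_width=9, slack=1)
Line 6: ['line'] (min_width=4, slack=6)
Line 7: ['system'] (min_width=6, slack=4)
Line 8: ['north', 'code'] (min_width=10, slack=0)
Line 9: ['problem', 'no'] (min_width=10, slack=0)
Line 10: ['I', 'valley'] (min_width=8, slack=2)
Line 11: ['salt', 'year'] (min_width=9, slack=1)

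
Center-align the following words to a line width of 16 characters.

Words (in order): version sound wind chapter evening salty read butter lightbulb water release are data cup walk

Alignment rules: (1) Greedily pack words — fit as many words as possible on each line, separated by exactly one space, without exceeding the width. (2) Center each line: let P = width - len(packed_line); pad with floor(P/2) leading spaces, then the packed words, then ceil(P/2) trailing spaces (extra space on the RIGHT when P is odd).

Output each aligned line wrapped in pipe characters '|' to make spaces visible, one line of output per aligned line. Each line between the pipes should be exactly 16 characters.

Answer: | version sound  |
|  wind chapter  |
| evening salty  |
|  read butter   |
|lightbulb water |
|release are data|
|    cup walk    |

Derivation:
Line 1: ['version', 'sound'] (min_width=13, slack=3)
Line 2: ['wind', 'chapter'] (min_width=12, slack=4)
Line 3: ['evening', 'salty'] (min_width=13, slack=3)
Line 4: ['read', 'butter'] (min_width=11, slack=5)
Line 5: ['lightbulb', 'water'] (min_width=15, slack=1)
Line 6: ['release', 'are', 'data'] (min_width=16, slack=0)
Line 7: ['cup', 'walk'] (min_width=8, slack=8)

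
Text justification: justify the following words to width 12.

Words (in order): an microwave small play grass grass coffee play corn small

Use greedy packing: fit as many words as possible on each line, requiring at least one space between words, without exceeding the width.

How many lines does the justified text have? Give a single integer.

Answer: 5

Derivation:
Line 1: ['an', 'microwave'] (min_width=12, slack=0)
Line 2: ['small', 'play'] (min_width=10, slack=2)
Line 3: ['grass', 'grass'] (min_width=11, slack=1)
Line 4: ['coffee', 'play'] (min_width=11, slack=1)
Line 5: ['corn', 'small'] (min_width=10, slack=2)
Total lines: 5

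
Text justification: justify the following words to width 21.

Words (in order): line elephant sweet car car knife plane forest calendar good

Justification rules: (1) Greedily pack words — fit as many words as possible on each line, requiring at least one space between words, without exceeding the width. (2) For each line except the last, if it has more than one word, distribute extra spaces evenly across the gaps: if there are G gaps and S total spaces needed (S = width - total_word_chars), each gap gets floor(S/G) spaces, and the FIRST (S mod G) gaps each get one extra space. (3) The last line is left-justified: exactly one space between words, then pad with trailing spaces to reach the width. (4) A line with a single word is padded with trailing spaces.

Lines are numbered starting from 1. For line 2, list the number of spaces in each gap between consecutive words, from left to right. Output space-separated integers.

Answer: 2 2 1

Derivation:
Line 1: ['line', 'elephant', 'sweet'] (min_width=19, slack=2)
Line 2: ['car', 'car', 'knife', 'plane'] (min_width=19, slack=2)
Line 3: ['forest', 'calendar', 'good'] (min_width=20, slack=1)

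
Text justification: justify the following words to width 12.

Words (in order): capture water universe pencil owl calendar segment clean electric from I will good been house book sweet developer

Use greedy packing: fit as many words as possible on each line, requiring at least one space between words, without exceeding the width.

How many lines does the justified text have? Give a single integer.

Line 1: ['capture'] (min_width=7, slack=5)
Line 2: ['water'] (min_width=5, slack=7)
Line 3: ['universe'] (min_width=8, slack=4)
Line 4: ['pencil', 'owl'] (min_width=10, slack=2)
Line 5: ['calendar'] (min_width=8, slack=4)
Line 6: ['segment'] (min_width=7, slack=5)
Line 7: ['clean'] (min_width=5, slack=7)
Line 8: ['electric'] (min_width=8, slack=4)
Line 9: ['from', 'I', 'will'] (min_width=11, slack=1)
Line 10: ['good', 'been'] (min_width=9, slack=3)
Line 11: ['house', 'book'] (min_width=10, slack=2)
Line 12: ['sweet'] (min_width=5, slack=7)
Line 13: ['developer'] (min_width=9, slack=3)
Total lines: 13

Answer: 13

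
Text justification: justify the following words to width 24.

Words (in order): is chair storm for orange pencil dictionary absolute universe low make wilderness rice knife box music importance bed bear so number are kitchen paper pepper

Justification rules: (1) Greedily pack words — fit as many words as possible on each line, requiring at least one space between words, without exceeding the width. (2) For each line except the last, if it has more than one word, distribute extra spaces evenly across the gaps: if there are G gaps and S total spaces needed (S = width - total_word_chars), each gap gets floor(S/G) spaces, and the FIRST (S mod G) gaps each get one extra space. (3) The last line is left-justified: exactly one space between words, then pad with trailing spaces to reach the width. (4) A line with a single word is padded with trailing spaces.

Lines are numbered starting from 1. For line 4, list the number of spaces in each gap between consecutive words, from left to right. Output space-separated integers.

Line 1: ['is', 'chair', 'storm', 'for'] (min_width=18, slack=6)
Line 2: ['orange', 'pencil', 'dictionary'] (min_width=24, slack=0)
Line 3: ['absolute', 'universe', 'low'] (min_width=21, slack=3)
Line 4: ['make', 'wilderness', 'rice'] (min_width=20, slack=4)
Line 5: ['knife', 'box', 'music'] (min_width=15, slack=9)
Line 6: ['importance', 'bed', 'bear', 'so'] (min_width=22, slack=2)
Line 7: ['number', 'are', 'kitchen', 'paper'] (min_width=24, slack=0)
Line 8: ['pepper'] (min_width=6, slack=18)

Answer: 3 3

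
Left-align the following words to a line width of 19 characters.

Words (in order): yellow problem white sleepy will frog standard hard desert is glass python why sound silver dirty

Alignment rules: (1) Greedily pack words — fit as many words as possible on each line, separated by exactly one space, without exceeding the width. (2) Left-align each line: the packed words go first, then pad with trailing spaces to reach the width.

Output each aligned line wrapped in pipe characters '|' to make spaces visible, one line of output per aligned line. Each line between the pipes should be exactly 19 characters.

Line 1: ['yellow', 'problem'] (min_width=14, slack=5)
Line 2: ['white', 'sleepy', 'will'] (min_width=17, slack=2)
Line 3: ['frog', 'standard', 'hard'] (min_width=18, slack=1)
Line 4: ['desert', 'is', 'glass'] (min_width=15, slack=4)
Line 5: ['python', 'why', 'sound'] (min_width=16, slack=3)
Line 6: ['silver', 'dirty'] (min_width=12, slack=7)

Answer: |yellow problem     |
|white sleepy will  |
|frog standard hard |
|desert is glass    |
|python why sound   |
|silver dirty       |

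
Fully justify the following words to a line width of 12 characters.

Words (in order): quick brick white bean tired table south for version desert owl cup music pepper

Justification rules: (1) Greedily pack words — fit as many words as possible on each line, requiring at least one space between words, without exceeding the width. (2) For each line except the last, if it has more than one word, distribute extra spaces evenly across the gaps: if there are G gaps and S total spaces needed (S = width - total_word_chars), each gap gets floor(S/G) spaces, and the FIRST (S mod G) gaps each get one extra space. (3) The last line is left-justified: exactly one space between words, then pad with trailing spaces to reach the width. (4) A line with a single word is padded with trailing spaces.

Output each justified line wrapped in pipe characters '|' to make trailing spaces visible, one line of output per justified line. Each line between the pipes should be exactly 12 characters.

Line 1: ['quick', 'brick'] (min_width=11, slack=1)
Line 2: ['white', 'bean'] (min_width=10, slack=2)
Line 3: ['tired', 'table'] (min_width=11, slack=1)
Line 4: ['south', 'for'] (min_width=9, slack=3)
Line 5: ['version'] (min_width=7, slack=5)
Line 6: ['desert', 'owl'] (min_width=10, slack=2)
Line 7: ['cup', 'music'] (min_width=9, slack=3)
Line 8: ['pepper'] (min_width=6, slack=6)

Answer: |quick  brick|
|white   bean|
|tired  table|
|south    for|
|version     |
|desert   owl|
|cup    music|
|pepper      |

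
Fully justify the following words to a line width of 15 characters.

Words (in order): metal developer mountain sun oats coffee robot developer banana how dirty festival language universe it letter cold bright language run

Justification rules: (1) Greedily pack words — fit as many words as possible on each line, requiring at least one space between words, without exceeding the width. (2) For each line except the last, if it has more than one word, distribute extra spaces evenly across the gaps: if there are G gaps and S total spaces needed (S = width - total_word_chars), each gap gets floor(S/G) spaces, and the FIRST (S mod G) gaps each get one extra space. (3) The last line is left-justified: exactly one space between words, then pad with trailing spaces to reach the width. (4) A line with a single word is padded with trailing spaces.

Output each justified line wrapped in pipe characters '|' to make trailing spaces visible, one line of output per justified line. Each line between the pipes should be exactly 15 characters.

Line 1: ['metal', 'developer'] (min_width=15, slack=0)
Line 2: ['mountain', 'sun'] (min_width=12, slack=3)
Line 3: ['oats', 'coffee'] (min_width=11, slack=4)
Line 4: ['robot', 'developer'] (min_width=15, slack=0)
Line 5: ['banana', 'how'] (min_width=10, slack=5)
Line 6: ['dirty', 'festival'] (min_width=14, slack=1)
Line 7: ['language'] (min_width=8, slack=7)
Line 8: ['universe', 'it'] (min_width=11, slack=4)
Line 9: ['letter', 'cold'] (min_width=11, slack=4)
Line 10: ['bright', 'language'] (min_width=15, slack=0)
Line 11: ['run'] (min_width=3, slack=12)

Answer: |metal developer|
|mountain    sun|
|oats     coffee|
|robot developer|
|banana      how|
|dirty  festival|
|language       |
|universe     it|
|letter     cold|
|bright language|
|run            |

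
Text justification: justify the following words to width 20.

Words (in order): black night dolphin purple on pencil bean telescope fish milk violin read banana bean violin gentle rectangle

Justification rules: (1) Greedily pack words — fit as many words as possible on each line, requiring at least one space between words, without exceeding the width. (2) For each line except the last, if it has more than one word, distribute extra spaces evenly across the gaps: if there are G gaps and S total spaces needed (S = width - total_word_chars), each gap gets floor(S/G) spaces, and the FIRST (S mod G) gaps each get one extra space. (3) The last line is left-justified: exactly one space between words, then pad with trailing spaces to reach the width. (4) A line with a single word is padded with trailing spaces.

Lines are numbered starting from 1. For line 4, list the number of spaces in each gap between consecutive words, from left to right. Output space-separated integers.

Answer: 3 3

Derivation:
Line 1: ['black', 'night', 'dolphin'] (min_width=19, slack=1)
Line 2: ['purple', 'on', 'pencil'] (min_width=16, slack=4)
Line 3: ['bean', 'telescope', 'fish'] (min_width=19, slack=1)
Line 4: ['milk', 'violin', 'read'] (min_width=16, slack=4)
Line 5: ['banana', 'bean', 'violin'] (min_width=18, slack=2)
Line 6: ['gentle', 'rectangle'] (min_width=16, slack=4)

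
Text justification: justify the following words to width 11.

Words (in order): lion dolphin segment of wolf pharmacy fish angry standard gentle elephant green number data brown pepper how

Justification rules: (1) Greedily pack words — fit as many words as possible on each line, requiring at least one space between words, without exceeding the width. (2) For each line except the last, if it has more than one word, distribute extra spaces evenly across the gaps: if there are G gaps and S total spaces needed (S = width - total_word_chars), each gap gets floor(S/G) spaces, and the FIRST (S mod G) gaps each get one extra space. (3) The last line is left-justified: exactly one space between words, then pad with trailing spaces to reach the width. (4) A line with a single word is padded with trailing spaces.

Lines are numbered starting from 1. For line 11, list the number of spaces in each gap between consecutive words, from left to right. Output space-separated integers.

Line 1: ['lion'] (min_width=4, slack=7)
Line 2: ['dolphin'] (min_width=7, slack=4)
Line 3: ['segment', 'of'] (min_width=10, slack=1)
Line 4: ['wolf'] (min_width=4, slack=7)
Line 5: ['pharmacy'] (min_width=8, slack=3)
Line 6: ['fish', 'angry'] (min_width=10, slack=1)
Line 7: ['standard'] (min_width=8, slack=3)
Line 8: ['gentle'] (min_width=6, slack=5)
Line 9: ['elephant'] (min_width=8, slack=3)
Line 10: ['green'] (min_width=5, slack=6)
Line 11: ['number', 'data'] (min_width=11, slack=0)
Line 12: ['brown'] (min_width=5, slack=6)
Line 13: ['pepper', 'how'] (min_width=10, slack=1)

Answer: 1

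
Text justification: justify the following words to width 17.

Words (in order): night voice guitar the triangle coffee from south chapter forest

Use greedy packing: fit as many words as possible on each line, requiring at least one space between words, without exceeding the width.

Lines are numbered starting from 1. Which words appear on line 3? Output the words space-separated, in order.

Answer: triangle coffee

Derivation:
Line 1: ['night', 'voice'] (min_width=11, slack=6)
Line 2: ['guitar', 'the'] (min_width=10, slack=7)
Line 3: ['triangle', 'coffee'] (min_width=15, slack=2)
Line 4: ['from', 'south'] (min_width=10, slack=7)
Line 5: ['chapter', 'forest'] (min_width=14, slack=3)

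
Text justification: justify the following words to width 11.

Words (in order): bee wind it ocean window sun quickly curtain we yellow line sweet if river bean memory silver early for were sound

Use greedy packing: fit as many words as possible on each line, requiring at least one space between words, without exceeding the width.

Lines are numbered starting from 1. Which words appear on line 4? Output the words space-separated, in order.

Answer: quickly

Derivation:
Line 1: ['bee', 'wind', 'it'] (min_width=11, slack=0)
Line 2: ['ocean'] (min_width=5, slack=6)
Line 3: ['window', 'sun'] (min_width=10, slack=1)
Line 4: ['quickly'] (min_width=7, slack=4)
Line 5: ['curtain', 'we'] (min_width=10, slack=1)
Line 6: ['yellow', 'line'] (min_width=11, slack=0)
Line 7: ['sweet', 'if'] (min_width=8, slack=3)
Line 8: ['river', 'bean'] (min_width=10, slack=1)
Line 9: ['memory'] (min_width=6, slack=5)
Line 10: ['silver'] (min_width=6, slack=5)
Line 11: ['early', 'for'] (min_width=9, slack=2)
Line 12: ['were', 'sound'] (min_width=10, slack=1)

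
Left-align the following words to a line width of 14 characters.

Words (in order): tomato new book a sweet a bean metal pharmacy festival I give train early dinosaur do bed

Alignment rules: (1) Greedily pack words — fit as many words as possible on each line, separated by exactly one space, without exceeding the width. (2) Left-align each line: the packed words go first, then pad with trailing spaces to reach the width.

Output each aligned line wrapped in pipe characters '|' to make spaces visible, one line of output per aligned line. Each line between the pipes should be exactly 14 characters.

Line 1: ['tomato', 'new'] (min_width=10, slack=4)
Line 2: ['book', 'a', 'sweet', 'a'] (min_width=14, slack=0)
Line 3: ['bean', 'metal'] (min_width=10, slack=4)
Line 4: ['pharmacy'] (min_width=8, slack=6)
Line 5: ['festival', 'I'] (min_width=10, slack=4)
Line 6: ['give', 'train'] (min_width=10, slack=4)
Line 7: ['early', 'dinosaur'] (min_width=14, slack=0)
Line 8: ['do', 'bed'] (min_width=6, slack=8)

Answer: |tomato new    |
|book a sweet a|
|bean metal    |
|pharmacy      |
|festival I    |
|give train    |
|early dinosaur|
|do bed        |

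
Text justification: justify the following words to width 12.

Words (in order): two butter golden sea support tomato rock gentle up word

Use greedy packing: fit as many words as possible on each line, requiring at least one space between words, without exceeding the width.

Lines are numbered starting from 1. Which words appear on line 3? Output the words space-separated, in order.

Answer: support

Derivation:
Line 1: ['two', 'butter'] (min_width=10, slack=2)
Line 2: ['golden', 'sea'] (min_width=10, slack=2)
Line 3: ['support'] (min_width=7, slack=5)
Line 4: ['tomato', 'rock'] (min_width=11, slack=1)
Line 5: ['gentle', 'up'] (min_width=9, slack=3)
Line 6: ['word'] (min_width=4, slack=8)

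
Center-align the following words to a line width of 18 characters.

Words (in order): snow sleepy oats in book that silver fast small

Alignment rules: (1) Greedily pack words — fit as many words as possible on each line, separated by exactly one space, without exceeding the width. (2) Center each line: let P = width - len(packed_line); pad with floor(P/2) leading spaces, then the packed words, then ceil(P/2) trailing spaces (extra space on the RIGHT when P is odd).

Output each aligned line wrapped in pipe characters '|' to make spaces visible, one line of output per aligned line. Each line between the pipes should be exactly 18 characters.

Line 1: ['snow', 'sleepy', 'oats'] (min_width=16, slack=2)
Line 2: ['in', 'book', 'that'] (min_width=12, slack=6)
Line 3: ['silver', 'fast', 'small'] (min_width=17, slack=1)

Answer: | snow sleepy oats |
|   in book that   |
|silver fast small |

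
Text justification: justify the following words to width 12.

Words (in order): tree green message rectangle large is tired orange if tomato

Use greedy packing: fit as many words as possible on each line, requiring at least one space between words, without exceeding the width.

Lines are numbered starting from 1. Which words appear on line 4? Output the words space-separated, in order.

Line 1: ['tree', 'green'] (min_width=10, slack=2)
Line 2: ['message'] (min_width=7, slack=5)
Line 3: ['rectangle'] (min_width=9, slack=3)
Line 4: ['large', 'is'] (min_width=8, slack=4)
Line 5: ['tired', 'orange'] (min_width=12, slack=0)
Line 6: ['if', 'tomato'] (min_width=9, slack=3)

Answer: large is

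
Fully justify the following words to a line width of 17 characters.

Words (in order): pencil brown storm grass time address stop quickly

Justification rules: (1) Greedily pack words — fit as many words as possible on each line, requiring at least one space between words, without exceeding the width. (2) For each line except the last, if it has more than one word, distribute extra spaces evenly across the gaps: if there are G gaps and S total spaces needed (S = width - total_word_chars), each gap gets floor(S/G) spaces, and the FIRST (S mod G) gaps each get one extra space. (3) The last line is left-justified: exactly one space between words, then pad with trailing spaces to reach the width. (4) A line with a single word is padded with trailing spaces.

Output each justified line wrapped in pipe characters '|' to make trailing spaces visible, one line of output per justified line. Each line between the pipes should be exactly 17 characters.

Line 1: ['pencil', 'brown'] (min_width=12, slack=5)
Line 2: ['storm', 'grass', 'time'] (min_width=16, slack=1)
Line 3: ['address', 'stop'] (min_width=12, slack=5)
Line 4: ['quickly'] (min_width=7, slack=10)

Answer: |pencil      brown|
|storm  grass time|
|address      stop|
|quickly          |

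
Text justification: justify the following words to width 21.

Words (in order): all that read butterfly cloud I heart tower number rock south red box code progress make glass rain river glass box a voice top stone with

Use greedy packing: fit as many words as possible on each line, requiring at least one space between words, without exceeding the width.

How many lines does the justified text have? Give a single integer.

Line 1: ['all', 'that', 'read'] (min_width=13, slack=8)
Line 2: ['butterfly', 'cloud', 'I'] (min_width=17, slack=4)
Line 3: ['heart', 'tower', 'number'] (min_width=18, slack=3)
Line 4: ['rock', 'south', 'red', 'box'] (min_width=18, slack=3)
Line 5: ['code', 'progress', 'make'] (min_width=18, slack=3)
Line 6: ['glass', 'rain', 'river'] (min_width=16, slack=5)
Line 7: ['glass', 'box', 'a', 'voice', 'top'] (min_width=21, slack=0)
Line 8: ['stone', 'with'] (min_width=10, slack=11)
Total lines: 8

Answer: 8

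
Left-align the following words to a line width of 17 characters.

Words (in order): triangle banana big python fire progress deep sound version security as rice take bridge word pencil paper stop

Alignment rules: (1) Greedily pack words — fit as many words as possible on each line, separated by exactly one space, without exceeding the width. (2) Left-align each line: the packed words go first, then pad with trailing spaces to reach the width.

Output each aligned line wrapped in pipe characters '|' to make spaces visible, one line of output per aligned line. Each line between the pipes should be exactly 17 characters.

Line 1: ['triangle', 'banana'] (min_width=15, slack=2)
Line 2: ['big', 'python', 'fire'] (min_width=15, slack=2)
Line 3: ['progress', 'deep'] (min_width=13, slack=4)
Line 4: ['sound', 'version'] (min_width=13, slack=4)
Line 5: ['security', 'as', 'rice'] (min_width=16, slack=1)
Line 6: ['take', 'bridge', 'word'] (min_width=16, slack=1)
Line 7: ['pencil', 'paper', 'stop'] (min_width=17, slack=0)

Answer: |triangle banana  |
|big python fire  |
|progress deep    |
|sound version    |
|security as rice |
|take bridge word |
|pencil paper stop|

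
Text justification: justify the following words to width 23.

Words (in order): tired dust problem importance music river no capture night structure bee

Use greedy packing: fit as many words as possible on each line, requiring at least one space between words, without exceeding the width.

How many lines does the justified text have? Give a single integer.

Answer: 4

Derivation:
Line 1: ['tired', 'dust', 'problem'] (min_width=18, slack=5)
Line 2: ['importance', 'music', 'river'] (min_width=22, slack=1)
Line 3: ['no', 'capture', 'night'] (min_width=16, slack=7)
Line 4: ['structure', 'bee'] (min_width=13, slack=10)
Total lines: 4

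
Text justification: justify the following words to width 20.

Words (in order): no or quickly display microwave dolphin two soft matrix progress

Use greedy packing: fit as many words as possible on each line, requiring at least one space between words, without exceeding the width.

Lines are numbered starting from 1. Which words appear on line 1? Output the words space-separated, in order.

Line 1: ['no', 'or', 'quickly'] (min_width=13, slack=7)
Line 2: ['display', 'microwave'] (min_width=17, slack=3)
Line 3: ['dolphin', 'two', 'soft'] (min_width=16, slack=4)
Line 4: ['matrix', 'progress'] (min_width=15, slack=5)

Answer: no or quickly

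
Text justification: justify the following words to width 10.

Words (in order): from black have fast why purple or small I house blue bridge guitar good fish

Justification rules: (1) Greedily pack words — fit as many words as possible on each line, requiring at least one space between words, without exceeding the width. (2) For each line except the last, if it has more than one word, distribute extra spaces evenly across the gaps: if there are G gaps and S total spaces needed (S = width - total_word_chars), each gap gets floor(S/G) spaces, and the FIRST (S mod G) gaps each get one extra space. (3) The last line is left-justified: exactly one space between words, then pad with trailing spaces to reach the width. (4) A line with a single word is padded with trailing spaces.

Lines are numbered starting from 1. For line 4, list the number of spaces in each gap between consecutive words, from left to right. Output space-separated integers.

Answer: 1 1

Derivation:
Line 1: ['from', 'black'] (min_width=10, slack=0)
Line 2: ['have', 'fast'] (min_width=9, slack=1)
Line 3: ['why', 'purple'] (min_width=10, slack=0)
Line 4: ['or', 'small', 'I'] (min_width=10, slack=0)
Line 5: ['house', 'blue'] (min_width=10, slack=0)
Line 6: ['bridge'] (min_width=6, slack=4)
Line 7: ['guitar'] (min_width=6, slack=4)
Line 8: ['good', 'fish'] (min_width=9, slack=1)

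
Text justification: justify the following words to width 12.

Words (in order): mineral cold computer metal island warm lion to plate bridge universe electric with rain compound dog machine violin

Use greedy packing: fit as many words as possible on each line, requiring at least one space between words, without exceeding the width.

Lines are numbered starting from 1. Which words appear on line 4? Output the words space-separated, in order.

Answer: warm lion to

Derivation:
Line 1: ['mineral', 'cold'] (min_width=12, slack=0)
Line 2: ['computer'] (min_width=8, slack=4)
Line 3: ['metal', 'island'] (min_width=12, slack=0)
Line 4: ['warm', 'lion', 'to'] (min_width=12, slack=0)
Line 5: ['plate', 'bridge'] (min_width=12, slack=0)
Line 6: ['universe'] (min_width=8, slack=4)
Line 7: ['electric'] (min_width=8, slack=4)
Line 8: ['with', 'rain'] (min_width=9, slack=3)
Line 9: ['compound', 'dog'] (min_width=12, slack=0)
Line 10: ['machine'] (min_width=7, slack=5)
Line 11: ['violin'] (min_width=6, slack=6)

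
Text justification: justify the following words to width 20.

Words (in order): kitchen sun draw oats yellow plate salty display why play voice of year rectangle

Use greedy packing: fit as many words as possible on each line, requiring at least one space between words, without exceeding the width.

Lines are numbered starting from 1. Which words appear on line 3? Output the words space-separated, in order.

Line 1: ['kitchen', 'sun', 'draw'] (min_width=16, slack=4)
Line 2: ['oats', 'yellow', 'plate'] (min_width=17, slack=3)
Line 3: ['salty', 'display', 'why'] (min_width=17, slack=3)
Line 4: ['play', 'voice', 'of', 'year'] (min_width=18, slack=2)
Line 5: ['rectangle'] (min_width=9, slack=11)

Answer: salty display why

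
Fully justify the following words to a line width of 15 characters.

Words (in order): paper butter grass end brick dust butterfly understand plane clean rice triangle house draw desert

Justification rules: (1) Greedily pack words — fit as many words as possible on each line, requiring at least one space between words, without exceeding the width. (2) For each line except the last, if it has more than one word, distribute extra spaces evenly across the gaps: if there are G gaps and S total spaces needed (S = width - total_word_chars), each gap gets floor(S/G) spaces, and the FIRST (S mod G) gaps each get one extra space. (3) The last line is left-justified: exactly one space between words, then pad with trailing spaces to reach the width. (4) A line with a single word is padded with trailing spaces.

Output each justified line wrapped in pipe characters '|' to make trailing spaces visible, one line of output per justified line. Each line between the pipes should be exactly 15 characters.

Line 1: ['paper', 'butter'] (min_width=12, slack=3)
Line 2: ['grass', 'end', 'brick'] (min_width=15, slack=0)
Line 3: ['dust', 'butterfly'] (min_width=14, slack=1)
Line 4: ['understand'] (min_width=10, slack=5)
Line 5: ['plane', 'clean'] (min_width=11, slack=4)
Line 6: ['rice', 'triangle'] (min_width=13, slack=2)
Line 7: ['house', 'draw'] (min_width=10, slack=5)
Line 8: ['desert'] (min_width=6, slack=9)

Answer: |paper    butter|
|grass end brick|
|dust  butterfly|
|understand     |
|plane     clean|
|rice   triangle|
|house      draw|
|desert         |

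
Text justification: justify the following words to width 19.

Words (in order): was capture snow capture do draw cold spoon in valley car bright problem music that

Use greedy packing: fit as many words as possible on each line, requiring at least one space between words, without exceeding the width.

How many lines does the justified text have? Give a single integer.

Line 1: ['was', 'capture', 'snow'] (min_width=16, slack=3)
Line 2: ['capture', 'do', 'draw'] (min_width=15, slack=4)
Line 3: ['cold', 'spoon', 'in'] (min_width=13, slack=6)
Line 4: ['valley', 'car', 'bright'] (min_width=17, slack=2)
Line 5: ['problem', 'music', 'that'] (min_width=18, slack=1)
Total lines: 5

Answer: 5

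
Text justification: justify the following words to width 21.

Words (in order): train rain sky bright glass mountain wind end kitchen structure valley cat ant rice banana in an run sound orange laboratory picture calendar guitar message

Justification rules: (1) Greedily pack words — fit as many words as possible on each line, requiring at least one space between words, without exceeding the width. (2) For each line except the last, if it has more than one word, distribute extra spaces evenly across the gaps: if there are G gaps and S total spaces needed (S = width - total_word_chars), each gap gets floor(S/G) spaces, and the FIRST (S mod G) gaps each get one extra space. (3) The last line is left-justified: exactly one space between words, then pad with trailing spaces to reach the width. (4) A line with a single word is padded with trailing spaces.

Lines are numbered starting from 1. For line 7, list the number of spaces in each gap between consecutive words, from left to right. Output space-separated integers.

Answer: 4

Derivation:
Line 1: ['train', 'rain', 'sky', 'bright'] (min_width=21, slack=0)
Line 2: ['glass', 'mountain', 'wind'] (min_width=19, slack=2)
Line 3: ['end', 'kitchen', 'structure'] (min_width=21, slack=0)
Line 4: ['valley', 'cat', 'ant', 'rice'] (min_width=19, slack=2)
Line 5: ['banana', 'in', 'an', 'run'] (min_width=16, slack=5)
Line 6: ['sound', 'orange'] (min_width=12, slack=9)
Line 7: ['laboratory', 'picture'] (min_width=18, slack=3)
Line 8: ['calendar', 'guitar'] (min_width=15, slack=6)
Line 9: ['message'] (min_width=7, slack=14)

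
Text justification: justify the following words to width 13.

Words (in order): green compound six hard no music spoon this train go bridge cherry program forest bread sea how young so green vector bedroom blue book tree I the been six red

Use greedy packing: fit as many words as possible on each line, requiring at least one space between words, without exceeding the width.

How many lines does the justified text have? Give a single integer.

Answer: 15

Derivation:
Line 1: ['green'] (min_width=5, slack=8)
Line 2: ['compound', 'six'] (min_width=12, slack=1)
Line 3: ['hard', 'no', 'music'] (min_width=13, slack=0)
Line 4: ['spoon', 'this'] (min_width=10, slack=3)
Line 5: ['train', 'go'] (min_width=8, slack=5)
Line 6: ['bridge', 'cherry'] (min_width=13, slack=0)
Line 7: ['program'] (min_width=7, slack=6)
Line 8: ['forest', 'bread'] (min_width=12, slack=1)
Line 9: ['sea', 'how', 'young'] (min_width=13, slack=0)
Line 10: ['so', 'green'] (min_width=8, slack=5)
Line 11: ['vector'] (min_width=6, slack=7)
Line 12: ['bedroom', 'blue'] (min_width=12, slack=1)
Line 13: ['book', 'tree', 'I'] (min_width=11, slack=2)
Line 14: ['the', 'been', 'six'] (min_width=12, slack=1)
Line 15: ['red'] (min_width=3, slack=10)
Total lines: 15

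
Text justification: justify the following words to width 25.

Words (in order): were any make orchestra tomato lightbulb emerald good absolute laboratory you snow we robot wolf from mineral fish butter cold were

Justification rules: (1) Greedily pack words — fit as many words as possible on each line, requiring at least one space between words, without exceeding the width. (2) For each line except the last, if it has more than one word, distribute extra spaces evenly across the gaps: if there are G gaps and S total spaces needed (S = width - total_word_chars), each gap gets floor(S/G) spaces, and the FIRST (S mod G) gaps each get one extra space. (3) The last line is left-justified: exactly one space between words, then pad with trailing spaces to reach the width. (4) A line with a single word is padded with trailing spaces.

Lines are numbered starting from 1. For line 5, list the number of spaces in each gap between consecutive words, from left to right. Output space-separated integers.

Answer: 2 1 1

Derivation:
Line 1: ['were', 'any', 'make', 'orchestra'] (min_width=23, slack=2)
Line 2: ['tomato', 'lightbulb', 'emerald'] (min_width=24, slack=1)
Line 3: ['good', 'absolute', 'laboratory'] (min_width=24, slack=1)
Line 4: ['you', 'snow', 'we', 'robot', 'wolf'] (min_width=22, slack=3)
Line 5: ['from', 'mineral', 'fish', 'butter'] (min_width=24, slack=1)
Line 6: ['cold', 'were'] (min_width=9, slack=16)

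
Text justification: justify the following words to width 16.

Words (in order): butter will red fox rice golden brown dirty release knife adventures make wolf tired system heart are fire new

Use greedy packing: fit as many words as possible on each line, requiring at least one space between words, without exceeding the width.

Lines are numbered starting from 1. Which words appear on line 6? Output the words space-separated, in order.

Line 1: ['butter', 'will', 'red'] (min_width=15, slack=1)
Line 2: ['fox', 'rice', 'golden'] (min_width=15, slack=1)
Line 3: ['brown', 'dirty'] (min_width=11, slack=5)
Line 4: ['release', 'knife'] (min_width=13, slack=3)
Line 5: ['adventures', 'make'] (min_width=15, slack=1)
Line 6: ['wolf', 'tired'] (min_width=10, slack=6)
Line 7: ['system', 'heart', 'are'] (min_width=16, slack=0)
Line 8: ['fire', 'new'] (min_width=8, slack=8)

Answer: wolf tired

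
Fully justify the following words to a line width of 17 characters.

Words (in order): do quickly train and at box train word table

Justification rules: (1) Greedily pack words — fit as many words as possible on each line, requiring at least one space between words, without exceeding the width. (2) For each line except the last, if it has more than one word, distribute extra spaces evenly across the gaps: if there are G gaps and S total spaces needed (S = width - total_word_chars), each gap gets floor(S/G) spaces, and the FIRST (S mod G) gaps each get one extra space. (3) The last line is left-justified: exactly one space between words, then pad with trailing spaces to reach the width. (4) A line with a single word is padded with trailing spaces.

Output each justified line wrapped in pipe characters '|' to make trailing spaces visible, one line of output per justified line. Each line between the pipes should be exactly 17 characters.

Line 1: ['do', 'quickly', 'train'] (min_width=16, slack=1)
Line 2: ['and', 'at', 'box', 'train'] (min_width=16, slack=1)
Line 3: ['word', 'table'] (min_width=10, slack=7)

Answer: |do  quickly train|
|and  at box train|
|word table       |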